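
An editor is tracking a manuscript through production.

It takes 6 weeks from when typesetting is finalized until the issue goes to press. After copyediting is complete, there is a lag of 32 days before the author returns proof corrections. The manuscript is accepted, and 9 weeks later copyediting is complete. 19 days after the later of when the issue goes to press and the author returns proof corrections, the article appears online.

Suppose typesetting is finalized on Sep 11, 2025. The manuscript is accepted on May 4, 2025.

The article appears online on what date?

Typesetting is finalized: Sep 11, 2025.
The issue goes to press: Sep 11, 2025 + 6 weeks = Oct 23, 2025.
The manuscript is accepted: May 4, 2025.
Copyediting is complete: May 4, 2025 + 9 weeks = Jul 6, 2025.
The author returns proof corrections: Jul 6, 2025 + 32 days = Aug 7, 2025.
Both prerequisites met — the issue goes to press (Oct 23, 2025), the author returns proof corrections (Aug 7, 2025); the later is Oct 23, 2025.
The article appears online: Oct 23, 2025 + 19 days = Nov 11, 2025.

Nov 11, 2025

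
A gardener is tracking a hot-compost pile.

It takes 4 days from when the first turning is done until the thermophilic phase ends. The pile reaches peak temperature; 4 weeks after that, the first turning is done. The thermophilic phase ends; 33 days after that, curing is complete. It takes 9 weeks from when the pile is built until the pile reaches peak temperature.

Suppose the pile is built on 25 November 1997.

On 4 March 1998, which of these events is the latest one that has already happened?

The pile is built: Nov 25, 1997.
The pile reaches peak temperature: Nov 25, 1997 + 9 weeks = Jan 27, 1998.
The first turning is done: Jan 27, 1998 + 4 weeks = Feb 24, 1998.
The thermophilic phase ends: Feb 24, 1998 + 4 days = Feb 28, 1998.
Curing is complete: Feb 28, 1998 + 33 days = Apr 2, 1998.
Mar 4, 1998 falls between when the thermophilic phase ends (Feb 28, 1998) and when curing is complete (Apr 2, 1998).

The thermophilic phase ends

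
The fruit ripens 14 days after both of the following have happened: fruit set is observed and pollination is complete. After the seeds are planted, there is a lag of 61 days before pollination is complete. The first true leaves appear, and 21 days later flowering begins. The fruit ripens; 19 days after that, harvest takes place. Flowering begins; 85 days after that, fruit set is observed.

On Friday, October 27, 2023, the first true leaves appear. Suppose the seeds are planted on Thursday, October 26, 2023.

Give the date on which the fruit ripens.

Saturday, February 24, 2024

The first true leaves appear: Oct 27, 2023.
Flowering begins: Oct 27, 2023 + 21 days = Nov 17, 2023.
Fruit set is observed: Nov 17, 2023 + 85 days = Feb 10, 2024.
The seeds are planted: Oct 26, 2023.
Pollination is complete: Oct 26, 2023 + 61 days = Dec 26, 2023.
Both prerequisites met — fruit set is observed (Feb 10, 2024), pollination is complete (Dec 26, 2023); the later is Feb 10, 2024.
The fruit ripens: Feb 10, 2024 + 14 days = Feb 24, 2024.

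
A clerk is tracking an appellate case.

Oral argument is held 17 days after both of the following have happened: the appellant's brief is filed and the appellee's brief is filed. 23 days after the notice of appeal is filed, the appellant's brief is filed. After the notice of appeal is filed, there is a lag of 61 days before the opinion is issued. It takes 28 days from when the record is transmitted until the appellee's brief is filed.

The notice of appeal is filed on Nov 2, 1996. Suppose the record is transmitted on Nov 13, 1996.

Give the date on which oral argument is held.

The notice of appeal is filed: Nov 2, 1996.
The appellant's brief is filed: Nov 2, 1996 + 23 days = Nov 25, 1996.
The record is transmitted: Nov 13, 1996.
The appellee's brief is filed: Nov 13, 1996 + 28 days = Dec 11, 1996.
Both prerequisites met — the appellant's brief is filed (Nov 25, 1996), the appellee's brief is filed (Dec 11, 1996); the later is Dec 11, 1996.
Oral argument is held: Dec 11, 1996 + 17 days = Dec 28, 1996.

Dec 28, 1996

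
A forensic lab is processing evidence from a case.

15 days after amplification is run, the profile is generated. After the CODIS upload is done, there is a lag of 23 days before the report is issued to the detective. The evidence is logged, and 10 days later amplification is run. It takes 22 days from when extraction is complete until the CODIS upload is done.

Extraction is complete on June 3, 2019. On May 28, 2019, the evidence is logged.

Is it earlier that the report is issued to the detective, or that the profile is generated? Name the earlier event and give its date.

Extraction is complete: Jun 3, 2019.
The CODIS upload is done: Jun 3, 2019 + 22 days = Jun 25, 2019.
The report is issued to the detective: Jun 25, 2019 + 23 days = Jul 18, 2019.
The evidence is logged: May 28, 2019.
Amplification is run: May 28, 2019 + 10 days = Jun 7, 2019.
The profile is generated: Jun 7, 2019 + 15 days = Jun 22, 2019.
Comparing: the report is issued to the detective on Jul 18, 2019 vs the profile is generated on Jun 22, 2019. Earlier: the profile is generated.

The profile is generated — June 22, 2019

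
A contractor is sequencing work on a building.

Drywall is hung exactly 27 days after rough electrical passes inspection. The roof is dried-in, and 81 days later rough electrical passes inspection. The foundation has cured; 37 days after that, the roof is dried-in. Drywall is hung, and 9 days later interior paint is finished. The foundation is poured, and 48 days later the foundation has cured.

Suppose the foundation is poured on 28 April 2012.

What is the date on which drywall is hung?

7 November 2012

The foundation is poured: Apr 28, 2012.
The foundation has cured: Apr 28, 2012 + 48 days = Jun 15, 2012.
The roof is dried-in: Jun 15, 2012 + 37 days = Jul 22, 2012.
Rough electrical passes inspection: Jul 22, 2012 + 81 days = Oct 11, 2012.
Drywall is hung: Oct 11, 2012 + 27 days = Nov 7, 2012.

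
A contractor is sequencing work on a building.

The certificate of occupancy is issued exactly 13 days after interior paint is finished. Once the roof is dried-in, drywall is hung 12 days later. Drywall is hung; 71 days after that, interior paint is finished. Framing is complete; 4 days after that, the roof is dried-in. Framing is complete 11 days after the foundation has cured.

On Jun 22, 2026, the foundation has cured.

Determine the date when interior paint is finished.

The foundation has cured: Jun 22, 2026.
Framing is complete: Jun 22, 2026 + 11 days = Jul 3, 2026.
The roof is dried-in: Jul 3, 2026 + 4 days = Jul 7, 2026.
Drywall is hung: Jul 7, 2026 + 12 days = Jul 19, 2026.
Interior paint is finished: Jul 19, 2026 + 71 days = Sep 28, 2026.

Sep 28, 2026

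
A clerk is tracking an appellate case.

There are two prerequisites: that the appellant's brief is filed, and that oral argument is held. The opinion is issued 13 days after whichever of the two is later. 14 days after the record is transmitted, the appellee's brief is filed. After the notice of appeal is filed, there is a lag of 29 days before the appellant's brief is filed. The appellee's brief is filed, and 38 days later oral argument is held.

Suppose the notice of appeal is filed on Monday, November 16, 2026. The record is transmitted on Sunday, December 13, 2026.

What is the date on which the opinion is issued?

Tuesday, February 16, 2027

The notice of appeal is filed: Nov 16, 2026.
The appellant's brief is filed: Nov 16, 2026 + 29 days = Dec 15, 2026.
The record is transmitted: Dec 13, 2026.
The appellee's brief is filed: Dec 13, 2026 + 14 days = Dec 27, 2026.
Oral argument is held: Dec 27, 2026 + 38 days = Feb 3, 2027.
Both prerequisites met — the appellant's brief is filed (Dec 15, 2026), oral argument is held (Feb 3, 2027); the later is Feb 3, 2027.
The opinion is issued: Feb 3, 2027 + 13 days = Feb 16, 2027.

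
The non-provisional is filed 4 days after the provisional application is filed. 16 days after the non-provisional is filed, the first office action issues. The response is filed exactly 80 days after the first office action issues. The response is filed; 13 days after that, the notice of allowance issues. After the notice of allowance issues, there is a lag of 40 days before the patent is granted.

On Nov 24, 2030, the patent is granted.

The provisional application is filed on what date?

Jun 24, 2030

The patent is granted: Nov 24, 2030.
The notice of allowance issues: Nov 24, 2030 − 40 days = Oct 15, 2030.
The response is filed: Oct 15, 2030 − 13 days = Oct 2, 2030.
The first office action issues: Oct 2, 2030 − 80 days = Jul 14, 2030.
The non-provisional is filed: Jul 14, 2030 − 16 days = Jun 28, 2030.
The provisional application is filed: Jun 28, 2030 − 4 days = Jun 24, 2030.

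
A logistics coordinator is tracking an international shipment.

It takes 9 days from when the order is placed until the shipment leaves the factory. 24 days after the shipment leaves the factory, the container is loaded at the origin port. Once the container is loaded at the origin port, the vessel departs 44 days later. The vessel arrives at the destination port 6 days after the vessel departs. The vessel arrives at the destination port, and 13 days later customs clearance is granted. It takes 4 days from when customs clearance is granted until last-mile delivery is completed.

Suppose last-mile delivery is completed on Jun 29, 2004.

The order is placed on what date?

Last-mile delivery is completed: Jun 29, 2004.
Customs clearance is granted: Jun 29, 2004 − 4 days = Jun 25, 2004.
The vessel arrives at the destination port: Jun 25, 2004 − 13 days = Jun 12, 2004.
The vessel departs: Jun 12, 2004 − 6 days = Jun 6, 2004.
The container is loaded at the origin port: Jun 6, 2004 − 44 days = Apr 23, 2004.
The shipment leaves the factory: Apr 23, 2004 − 24 days = Mar 30, 2004.
The order is placed: Mar 30, 2004 − 9 days = Mar 21, 2004.

Mar 21, 2004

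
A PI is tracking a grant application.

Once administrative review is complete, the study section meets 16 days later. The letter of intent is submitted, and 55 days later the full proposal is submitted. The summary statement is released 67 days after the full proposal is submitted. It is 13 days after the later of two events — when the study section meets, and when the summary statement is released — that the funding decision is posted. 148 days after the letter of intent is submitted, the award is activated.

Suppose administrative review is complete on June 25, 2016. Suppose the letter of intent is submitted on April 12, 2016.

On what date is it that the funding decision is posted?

August 25, 2016

Administrative review is complete: Jun 25, 2016.
The study section meets: Jun 25, 2016 + 16 days = Jul 11, 2016.
The letter of intent is submitted: Apr 12, 2016.
The full proposal is submitted: Apr 12, 2016 + 55 days = Jun 6, 2016.
The summary statement is released: Jun 6, 2016 + 67 days = Aug 12, 2016.
Both prerequisites met — the study section meets (Jul 11, 2016), the summary statement is released (Aug 12, 2016); the later is Aug 12, 2016.
The funding decision is posted: Aug 12, 2016 + 13 days = Aug 25, 2016.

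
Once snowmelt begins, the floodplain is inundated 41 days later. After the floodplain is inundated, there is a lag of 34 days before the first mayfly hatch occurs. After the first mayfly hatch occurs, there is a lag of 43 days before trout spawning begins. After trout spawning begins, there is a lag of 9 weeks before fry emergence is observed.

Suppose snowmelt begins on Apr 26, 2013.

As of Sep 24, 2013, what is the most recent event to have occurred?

Trout spawning begins

Snowmelt begins: Apr 26, 2013.
The floodplain is inundated: Apr 26, 2013 + 41 days = Jun 6, 2013.
The first mayfly hatch occurs: Jun 6, 2013 + 34 days = Jul 10, 2013.
Trout spawning begins: Jul 10, 2013 + 43 days = Aug 22, 2013.
Fry emergence is observed: Aug 22, 2013 + 9 weeks = Oct 24, 2013.
Sep 24, 2013 falls between when trout spawning begins (Aug 22, 2013) and when fry emergence is observed (Oct 24, 2013).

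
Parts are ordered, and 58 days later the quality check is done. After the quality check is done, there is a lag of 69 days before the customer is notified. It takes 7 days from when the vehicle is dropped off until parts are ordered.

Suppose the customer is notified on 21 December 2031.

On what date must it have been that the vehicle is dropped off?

9 August 2031

The customer is notified: Dec 21, 2031.
The quality check is done: Dec 21, 2031 − 69 days = Oct 13, 2031.
Parts are ordered: Oct 13, 2031 − 58 days = Aug 16, 2031.
The vehicle is dropped off: Aug 16, 2031 − 7 days = Aug 9, 2031.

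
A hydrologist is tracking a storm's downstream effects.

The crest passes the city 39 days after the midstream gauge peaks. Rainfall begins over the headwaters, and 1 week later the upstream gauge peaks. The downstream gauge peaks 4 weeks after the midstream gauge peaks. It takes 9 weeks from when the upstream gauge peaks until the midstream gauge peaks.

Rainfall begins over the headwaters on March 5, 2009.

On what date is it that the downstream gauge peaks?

June 11, 2009

Rainfall begins over the headwaters: Mar 5, 2009.
The upstream gauge peaks: Mar 5, 2009 + 1 week = Mar 12, 2009.
The midstream gauge peaks: Mar 12, 2009 + 9 weeks = May 14, 2009.
The downstream gauge peaks: May 14, 2009 + 4 weeks = Jun 11, 2009.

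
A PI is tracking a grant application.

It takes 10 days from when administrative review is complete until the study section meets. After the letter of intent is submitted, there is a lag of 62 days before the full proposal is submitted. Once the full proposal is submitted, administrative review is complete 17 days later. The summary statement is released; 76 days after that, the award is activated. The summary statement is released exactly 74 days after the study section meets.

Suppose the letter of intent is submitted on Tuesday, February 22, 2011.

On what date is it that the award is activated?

Wednesday, October 19, 2011

The letter of intent is submitted: Feb 22, 2011.
The full proposal is submitted: Feb 22, 2011 + 62 days = Apr 25, 2011.
Administrative review is complete: Apr 25, 2011 + 17 days = May 12, 2011.
The study section meets: May 12, 2011 + 10 days = May 22, 2011.
The summary statement is released: May 22, 2011 + 74 days = Aug 4, 2011.
The award is activated: Aug 4, 2011 + 76 days = Oct 19, 2011.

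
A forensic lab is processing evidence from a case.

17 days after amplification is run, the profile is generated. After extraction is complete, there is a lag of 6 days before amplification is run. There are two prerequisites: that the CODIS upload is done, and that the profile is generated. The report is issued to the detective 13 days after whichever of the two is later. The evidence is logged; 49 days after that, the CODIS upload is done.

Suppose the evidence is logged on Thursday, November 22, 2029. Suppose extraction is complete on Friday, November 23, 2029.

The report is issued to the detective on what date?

Wednesday, January 23, 2030

The evidence is logged: Nov 22, 2029.
The CODIS upload is done: Nov 22, 2029 + 49 days = Jan 10, 2030.
Extraction is complete: Nov 23, 2029.
Amplification is run: Nov 23, 2029 + 6 days = Nov 29, 2029.
The profile is generated: Nov 29, 2029 + 17 days = Dec 16, 2029.
Both prerequisites met — the CODIS upload is done (Jan 10, 2030), the profile is generated (Dec 16, 2029); the later is Jan 10, 2030.
The report is issued to the detective: Jan 10, 2030 + 13 days = Jan 23, 2030.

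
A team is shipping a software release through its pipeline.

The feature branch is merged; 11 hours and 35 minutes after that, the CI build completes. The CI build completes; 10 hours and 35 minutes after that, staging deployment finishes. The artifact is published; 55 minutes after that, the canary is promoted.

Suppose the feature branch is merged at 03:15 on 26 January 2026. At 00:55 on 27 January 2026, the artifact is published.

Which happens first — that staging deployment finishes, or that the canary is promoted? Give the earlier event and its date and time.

Staging deployment finishes — 01:25 on 27 January 2026

The feature branch is merged: 03:15 Jan 26, 2026.
The CI build completes: 03:15 Jan 26, 2026 + 11h35m = 14:50 Jan 26, 2026.
Staging deployment finishes: 14:50 Jan 26, 2026 + 10h35m = 01:25 Jan 27, 2026.
The artifact is published: 00:55 Jan 27, 2026.
The canary is promoted: 00:55 Jan 27, 2026 + 55m = 01:50 Jan 27, 2026.
Comparing: staging deployment finishes at 01:25 Jan 27, 2026 vs the canary is promoted at 01:50 Jan 27, 2026. Earlier: staging deployment finishes.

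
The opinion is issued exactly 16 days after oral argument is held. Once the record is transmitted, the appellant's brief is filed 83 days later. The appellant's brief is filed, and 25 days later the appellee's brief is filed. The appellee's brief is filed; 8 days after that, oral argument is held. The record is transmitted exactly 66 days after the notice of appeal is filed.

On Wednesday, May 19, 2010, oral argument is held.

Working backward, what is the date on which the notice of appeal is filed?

Oral argument is held: May 19, 2010.
The appellee's brief is filed: May 19, 2010 − 8 days = May 11, 2010.
The appellant's brief is filed: May 11, 2010 − 25 days = Apr 16, 2010.
The record is transmitted: Apr 16, 2010 − 83 days = Jan 23, 2010.
The notice of appeal is filed: Jan 23, 2010 − 66 days = Nov 18, 2009.

Wednesday, November 18, 2009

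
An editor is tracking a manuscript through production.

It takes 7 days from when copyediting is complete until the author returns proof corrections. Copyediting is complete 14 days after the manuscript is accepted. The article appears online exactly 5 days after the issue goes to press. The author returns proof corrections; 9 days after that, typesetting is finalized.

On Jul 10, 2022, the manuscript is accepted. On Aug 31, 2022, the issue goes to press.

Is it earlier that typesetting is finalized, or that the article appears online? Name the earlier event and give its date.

The manuscript is accepted: Jul 10, 2022.
Copyediting is complete: Jul 10, 2022 + 14 days = Jul 24, 2022.
The author returns proof corrections: Jul 24, 2022 + 7 days = Jul 31, 2022.
Typesetting is finalized: Jul 31, 2022 + 9 days = Aug 9, 2022.
The issue goes to press: Aug 31, 2022.
The article appears online: Aug 31, 2022 + 5 days = Sep 5, 2022.
Comparing: typesetting is finalized on Aug 9, 2022 vs the article appears online on Sep 5, 2022. Earlier: typesetting is finalized.

Typesetting is finalized — Aug 9, 2022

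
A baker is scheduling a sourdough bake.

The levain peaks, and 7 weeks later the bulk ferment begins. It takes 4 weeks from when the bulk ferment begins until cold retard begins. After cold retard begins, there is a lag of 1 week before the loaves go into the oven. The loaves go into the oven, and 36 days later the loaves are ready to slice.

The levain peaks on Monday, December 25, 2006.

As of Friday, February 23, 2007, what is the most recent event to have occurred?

The levain peaks: Dec 25, 2006.
The bulk ferment begins: Dec 25, 2006 + 7 weeks = Feb 12, 2007.
Cold retard begins: Feb 12, 2007 + 4 weeks = Mar 12, 2007.
The loaves go into the oven: Mar 12, 2007 + 1 week = Mar 19, 2007.
The loaves are ready to slice: Mar 19, 2007 + 36 days = Apr 24, 2007.
Feb 23, 2007 falls between when the bulk ferment begins (Feb 12, 2007) and when cold retard begins (Mar 12, 2007).

The bulk ferment begins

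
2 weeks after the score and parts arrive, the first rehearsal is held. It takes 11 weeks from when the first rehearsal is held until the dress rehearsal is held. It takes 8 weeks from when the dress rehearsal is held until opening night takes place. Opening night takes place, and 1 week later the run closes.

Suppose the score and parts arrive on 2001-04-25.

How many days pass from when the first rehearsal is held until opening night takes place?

133 days

Causal path: the first rehearsal is held → the dress rehearsal is held → opening night takes place.
Total delay along the path: 11 + 8 weeks = 19 weeks = 133 days.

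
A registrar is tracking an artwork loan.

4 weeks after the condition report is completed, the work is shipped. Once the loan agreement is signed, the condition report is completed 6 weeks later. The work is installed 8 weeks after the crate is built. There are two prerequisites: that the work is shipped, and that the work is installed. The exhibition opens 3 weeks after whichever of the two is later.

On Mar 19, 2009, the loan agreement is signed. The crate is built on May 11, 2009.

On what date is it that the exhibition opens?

Jul 27, 2009

The loan agreement is signed: Mar 19, 2009.
The condition report is completed: Mar 19, 2009 + 6 weeks = Apr 30, 2009.
The work is shipped: Apr 30, 2009 + 4 weeks = May 28, 2009.
The crate is built: May 11, 2009.
The work is installed: May 11, 2009 + 8 weeks = Jul 6, 2009.
Both prerequisites met — the work is shipped (May 28, 2009), the work is installed (Jul 6, 2009); the later is Jul 6, 2009.
The exhibition opens: Jul 6, 2009 + 3 weeks = Jul 27, 2009.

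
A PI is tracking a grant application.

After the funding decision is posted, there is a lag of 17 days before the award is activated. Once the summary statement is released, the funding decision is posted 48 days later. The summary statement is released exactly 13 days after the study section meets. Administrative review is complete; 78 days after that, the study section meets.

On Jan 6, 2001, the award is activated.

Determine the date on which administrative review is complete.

Aug 3, 2000

The award is activated: Jan 6, 2001.
The funding decision is posted: Jan 6, 2001 − 17 days = Dec 20, 2000.
The summary statement is released: Dec 20, 2000 − 48 days = Nov 2, 2000.
The study section meets: Nov 2, 2000 − 13 days = Oct 20, 2000.
Administrative review is complete: Oct 20, 2000 − 78 days = Aug 3, 2000.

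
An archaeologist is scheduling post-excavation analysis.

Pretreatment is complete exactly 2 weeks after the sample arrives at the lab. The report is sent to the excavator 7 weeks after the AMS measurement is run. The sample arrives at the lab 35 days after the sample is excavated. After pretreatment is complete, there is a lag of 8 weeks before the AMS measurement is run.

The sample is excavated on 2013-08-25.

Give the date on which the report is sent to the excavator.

2014-01-26

The sample is excavated: Aug 25, 2013.
The sample arrives at the lab: Aug 25, 2013 + 35 days = Sep 29, 2013.
Pretreatment is complete: Sep 29, 2013 + 2 weeks = Oct 13, 2013.
The AMS measurement is run: Oct 13, 2013 + 8 weeks = Dec 8, 2013.
The report is sent to the excavator: Dec 8, 2013 + 7 weeks = Jan 26, 2014.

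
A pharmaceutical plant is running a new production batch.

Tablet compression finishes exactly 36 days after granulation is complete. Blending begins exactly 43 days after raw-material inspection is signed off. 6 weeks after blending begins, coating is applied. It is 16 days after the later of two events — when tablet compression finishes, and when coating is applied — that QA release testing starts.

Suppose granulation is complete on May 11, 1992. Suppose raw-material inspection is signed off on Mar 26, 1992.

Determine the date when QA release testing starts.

Jul 5, 1992

Granulation is complete: May 11, 1992.
Tablet compression finishes: May 11, 1992 + 36 days = Jun 16, 1992.
Raw-material inspection is signed off: Mar 26, 1992.
Blending begins: Mar 26, 1992 + 43 days = May 8, 1992.
Coating is applied: May 8, 1992 + 6 weeks = Jun 19, 1992.
Both prerequisites met — tablet compression finishes (Jun 16, 1992), coating is applied (Jun 19, 1992); the later is Jun 19, 1992.
QA release testing starts: Jun 19, 1992 + 16 days = Jul 5, 1992.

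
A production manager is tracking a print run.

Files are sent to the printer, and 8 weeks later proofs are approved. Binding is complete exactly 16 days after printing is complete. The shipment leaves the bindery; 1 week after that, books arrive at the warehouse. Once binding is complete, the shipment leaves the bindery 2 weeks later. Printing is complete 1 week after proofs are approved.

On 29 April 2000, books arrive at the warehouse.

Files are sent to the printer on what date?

20 January 2000

Books arrive at the warehouse: Apr 29, 2000.
The shipment leaves the bindery: Apr 29, 2000 − 1 week = Apr 22, 2000.
Binding is complete: Apr 22, 2000 − 2 weeks = Apr 8, 2000.
Printing is complete: Apr 8, 2000 − 16 days = Mar 23, 2000.
Proofs are approved: Mar 23, 2000 − 1 week = Mar 16, 2000.
Files are sent to the printer: Mar 16, 2000 − 8 weeks = Jan 20, 2000.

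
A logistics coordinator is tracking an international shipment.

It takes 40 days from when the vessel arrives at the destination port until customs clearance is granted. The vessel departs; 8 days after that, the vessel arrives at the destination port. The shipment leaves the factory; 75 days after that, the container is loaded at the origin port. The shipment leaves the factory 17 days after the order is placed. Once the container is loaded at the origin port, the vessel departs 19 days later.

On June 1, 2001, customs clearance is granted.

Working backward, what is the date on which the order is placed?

December 24, 2000

Customs clearance is granted: Jun 1, 2001.
The vessel arrives at the destination port: Jun 1, 2001 − 40 days = Apr 22, 2001.
The vessel departs: Apr 22, 2001 − 8 days = Apr 14, 2001.
The container is loaded at the origin port: Apr 14, 2001 − 19 days = Mar 26, 2001.
The shipment leaves the factory: Mar 26, 2001 − 75 days = Jan 10, 2001.
The order is placed: Jan 10, 2001 − 17 days = Dec 24, 2000.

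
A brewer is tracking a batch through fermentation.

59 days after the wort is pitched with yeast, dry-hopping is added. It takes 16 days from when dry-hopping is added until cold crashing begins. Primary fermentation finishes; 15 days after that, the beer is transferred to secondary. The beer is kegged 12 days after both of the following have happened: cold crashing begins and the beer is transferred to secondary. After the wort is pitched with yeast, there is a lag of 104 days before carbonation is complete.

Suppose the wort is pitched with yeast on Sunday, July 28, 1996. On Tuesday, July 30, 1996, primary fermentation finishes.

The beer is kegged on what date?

The wort is pitched with yeast: Jul 28, 1996.
Dry-hopping is added: Jul 28, 1996 + 59 days = Sep 25, 1996.
Cold crashing begins: Sep 25, 1996 + 16 days = Oct 11, 1996.
Primary fermentation finishes: Jul 30, 1996.
The beer is transferred to secondary: Jul 30, 1996 + 15 days = Aug 14, 1996.
Both prerequisites met — cold crashing begins (Oct 11, 1996), the beer is transferred to secondary (Aug 14, 1996); the later is Oct 11, 1996.
The beer is kegged: Oct 11, 1996 + 12 days = Oct 23, 1996.

Wednesday, October 23, 1996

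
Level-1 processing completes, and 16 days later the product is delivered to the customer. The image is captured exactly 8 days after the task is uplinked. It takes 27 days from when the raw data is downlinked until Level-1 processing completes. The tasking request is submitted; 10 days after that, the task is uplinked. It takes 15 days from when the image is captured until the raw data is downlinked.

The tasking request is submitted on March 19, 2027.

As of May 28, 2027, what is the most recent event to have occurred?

The tasking request is submitted: Mar 19, 2027.
The task is uplinked: Mar 19, 2027 + 10 days = Mar 29, 2027.
The image is captured: Mar 29, 2027 + 8 days = Apr 6, 2027.
The raw data is downlinked: Apr 6, 2027 + 15 days = Apr 21, 2027.
Level-1 processing completes: Apr 21, 2027 + 27 days = May 18, 2027.
The product is delivered to the customer: May 18, 2027 + 16 days = Jun 3, 2027.
May 28, 2027 falls between when Level-1 processing completes (May 18, 2027) and when the product is delivered to the customer (Jun 3, 2027).

Level-1 processing completes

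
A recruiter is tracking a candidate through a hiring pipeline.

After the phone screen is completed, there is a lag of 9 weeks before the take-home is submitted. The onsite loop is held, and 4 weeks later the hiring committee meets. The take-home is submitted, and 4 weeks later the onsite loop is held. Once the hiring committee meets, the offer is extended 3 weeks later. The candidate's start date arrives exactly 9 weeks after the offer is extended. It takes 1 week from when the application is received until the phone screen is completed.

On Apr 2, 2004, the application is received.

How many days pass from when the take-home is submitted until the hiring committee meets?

Causal path: the take-home is submitted → the onsite loop is held → the hiring committee meets.
Total delay along the path: 4 + 4 weeks = 8 weeks = 56 days.

56 days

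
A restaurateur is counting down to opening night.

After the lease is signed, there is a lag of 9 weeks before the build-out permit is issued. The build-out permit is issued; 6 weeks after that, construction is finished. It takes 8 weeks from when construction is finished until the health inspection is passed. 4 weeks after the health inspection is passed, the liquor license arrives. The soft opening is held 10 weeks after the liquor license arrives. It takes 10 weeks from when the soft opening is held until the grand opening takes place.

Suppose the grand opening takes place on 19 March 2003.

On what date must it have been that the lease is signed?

24 April 2002

The grand opening takes place: Mar 19, 2003.
The soft opening is held: Mar 19, 2003 − 10 weeks = Jan 8, 2003.
The liquor license arrives: Jan 8, 2003 − 10 weeks = Oct 30, 2002.
The health inspection is passed: Oct 30, 2002 − 4 weeks = Oct 2, 2002.
Construction is finished: Oct 2, 2002 − 8 weeks = Aug 7, 2002.
The build-out permit is issued: Aug 7, 2002 − 6 weeks = Jun 26, 2002.
The lease is signed: Jun 26, 2002 − 9 weeks = Apr 24, 2002.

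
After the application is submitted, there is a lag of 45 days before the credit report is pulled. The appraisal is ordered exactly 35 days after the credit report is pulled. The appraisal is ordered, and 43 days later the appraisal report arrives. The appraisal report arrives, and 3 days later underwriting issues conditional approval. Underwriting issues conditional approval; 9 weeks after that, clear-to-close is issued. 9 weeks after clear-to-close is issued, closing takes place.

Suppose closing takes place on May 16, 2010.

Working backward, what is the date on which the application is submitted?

Sep 6, 2009

Closing takes place: May 16, 2010.
Clear-to-close is issued: May 16, 2010 − 9 weeks = Mar 14, 2010.
Underwriting issues conditional approval: Mar 14, 2010 − 9 weeks = Jan 10, 2010.
The appraisal report arrives: Jan 10, 2010 − 3 days = Jan 7, 2010.
The appraisal is ordered: Jan 7, 2010 − 43 days = Nov 25, 2009.
The credit report is pulled: Nov 25, 2009 − 35 days = Oct 21, 2009.
The application is submitted: Oct 21, 2009 − 45 days = Sep 6, 2009.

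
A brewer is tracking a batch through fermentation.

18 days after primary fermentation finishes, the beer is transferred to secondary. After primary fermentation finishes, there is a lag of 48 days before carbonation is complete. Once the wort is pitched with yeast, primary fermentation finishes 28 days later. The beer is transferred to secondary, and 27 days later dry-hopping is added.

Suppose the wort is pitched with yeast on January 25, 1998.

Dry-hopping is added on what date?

April 8, 1998

The wort is pitched with yeast: Jan 25, 1998.
Primary fermentation finishes: Jan 25, 1998 + 28 days = Feb 22, 1998.
The beer is transferred to secondary: Feb 22, 1998 + 18 days = Mar 12, 1998.
Dry-hopping is added: Mar 12, 1998 + 27 days = Apr 8, 1998.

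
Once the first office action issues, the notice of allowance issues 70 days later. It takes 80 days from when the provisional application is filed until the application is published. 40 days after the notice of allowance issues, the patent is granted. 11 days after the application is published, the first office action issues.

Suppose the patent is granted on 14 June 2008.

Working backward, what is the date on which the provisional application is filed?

26 November 2007

The patent is granted: Jun 14, 2008.
The notice of allowance issues: Jun 14, 2008 − 40 days = May 5, 2008.
The first office action issues: May 5, 2008 − 70 days = Feb 25, 2008.
The application is published: Feb 25, 2008 − 11 days = Feb 14, 2008.
The provisional application is filed: Feb 14, 2008 − 80 days = Nov 26, 2007.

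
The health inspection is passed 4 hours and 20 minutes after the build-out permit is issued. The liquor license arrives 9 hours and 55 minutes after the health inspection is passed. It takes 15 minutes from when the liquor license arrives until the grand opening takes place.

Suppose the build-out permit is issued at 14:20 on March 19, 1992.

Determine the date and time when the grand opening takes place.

04:50 on March 20, 1992

The build-out permit is issued: 14:20 Mar 19, 1992.
The health inspection is passed: 14:20 Mar 19, 1992 + 4h20m = 18:40 Mar 19, 1992.
The liquor license arrives: 18:40 Mar 19, 1992 + 9h55m = 04:35 Mar 20, 1992.
The grand opening takes place: 04:35 Mar 20, 1992 + 15m = 04:50 Mar 20, 1992.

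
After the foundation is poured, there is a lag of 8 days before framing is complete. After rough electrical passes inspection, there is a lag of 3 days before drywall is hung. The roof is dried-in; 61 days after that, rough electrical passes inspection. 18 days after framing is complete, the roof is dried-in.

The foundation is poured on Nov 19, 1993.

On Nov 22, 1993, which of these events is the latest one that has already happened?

The foundation is poured: Nov 19, 1993.
Framing is complete: Nov 19, 1993 + 8 days = Nov 27, 1993.
The roof is dried-in: Nov 27, 1993 + 18 days = Dec 15, 1993.
Rough electrical passes inspection: Dec 15, 1993 + 61 days = Feb 14, 1994.
Drywall is hung: Feb 14, 1994 + 3 days = Feb 17, 1994.
Nov 22, 1993 falls between when the foundation is poured (Nov 19, 1993) and when framing is complete (Nov 27, 1993).

The foundation is poured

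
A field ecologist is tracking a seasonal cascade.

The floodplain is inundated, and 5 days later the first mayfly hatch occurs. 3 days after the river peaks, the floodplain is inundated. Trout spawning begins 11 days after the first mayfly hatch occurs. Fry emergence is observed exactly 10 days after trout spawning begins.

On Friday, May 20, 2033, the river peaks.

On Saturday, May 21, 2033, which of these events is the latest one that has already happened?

The river peaks: May 20, 2033.
The floodplain is inundated: May 20, 2033 + 3 days = May 23, 2033.
The first mayfly hatch occurs: May 23, 2033 + 5 days = May 28, 2033.
Trout spawning begins: May 28, 2033 + 11 days = Jun 8, 2033.
Fry emergence is observed: Jun 8, 2033 + 10 days = Jun 18, 2033.
May 21, 2033 falls between when the river peaks (May 20, 2033) and when the floodplain is inundated (May 23, 2033).

The river peaks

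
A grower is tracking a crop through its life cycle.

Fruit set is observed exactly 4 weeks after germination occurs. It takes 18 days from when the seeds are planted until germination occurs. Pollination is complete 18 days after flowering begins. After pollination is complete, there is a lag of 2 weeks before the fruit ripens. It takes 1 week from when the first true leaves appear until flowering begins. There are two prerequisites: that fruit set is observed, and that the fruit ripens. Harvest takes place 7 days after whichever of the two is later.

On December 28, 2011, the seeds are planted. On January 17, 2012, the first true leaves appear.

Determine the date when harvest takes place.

March 3, 2012

The seeds are planted: Dec 28, 2011.
Germination occurs: Dec 28, 2011 + 18 days = Jan 15, 2012.
Fruit set is observed: Jan 15, 2012 + 4 weeks = Feb 12, 2012.
The first true leaves appear: Jan 17, 2012.
Flowering begins: Jan 17, 2012 + 1 week = Jan 24, 2012.
Pollination is complete: Jan 24, 2012 + 18 days = Feb 11, 2012.
The fruit ripens: Feb 11, 2012 + 2 weeks = Feb 25, 2012.
Both prerequisites met — fruit set is observed (Feb 12, 2012), the fruit ripens (Feb 25, 2012); the later is Feb 25, 2012.
Harvest takes place: Feb 25, 2012 + 7 days = Mar 3, 2012.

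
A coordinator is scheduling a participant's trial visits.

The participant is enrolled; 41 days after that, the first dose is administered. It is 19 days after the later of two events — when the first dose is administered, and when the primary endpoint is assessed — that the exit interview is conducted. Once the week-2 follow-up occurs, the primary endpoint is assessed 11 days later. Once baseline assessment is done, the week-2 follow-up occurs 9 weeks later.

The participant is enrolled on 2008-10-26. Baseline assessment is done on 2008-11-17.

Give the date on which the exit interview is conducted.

2009-02-18

The participant is enrolled: Oct 26, 2008.
The first dose is administered: Oct 26, 2008 + 41 days = Dec 6, 2008.
Baseline assessment is done: Nov 17, 2008.
The week-2 follow-up occurs: Nov 17, 2008 + 9 weeks = Jan 19, 2009.
The primary endpoint is assessed: Jan 19, 2009 + 11 days = Jan 30, 2009.
Both prerequisites met — the first dose is administered (Dec 6, 2008), the primary endpoint is assessed (Jan 30, 2009); the later is Jan 30, 2009.
The exit interview is conducted: Jan 30, 2009 + 19 days = Feb 18, 2009.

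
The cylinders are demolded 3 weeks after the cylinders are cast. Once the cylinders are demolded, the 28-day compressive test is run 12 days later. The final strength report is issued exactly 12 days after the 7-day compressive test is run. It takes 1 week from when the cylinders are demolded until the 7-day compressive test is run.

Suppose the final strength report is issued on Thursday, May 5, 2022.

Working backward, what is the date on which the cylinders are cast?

The final strength report is issued: May 5, 2022.
The 7-day compressive test is run: May 5, 2022 − 12 days = Apr 23, 2022.
The cylinders are demolded: Apr 23, 2022 − 1 week = Apr 16, 2022.
The cylinders are cast: Apr 16, 2022 − 3 weeks = Mar 26, 2022.

Saturday, March 26, 2022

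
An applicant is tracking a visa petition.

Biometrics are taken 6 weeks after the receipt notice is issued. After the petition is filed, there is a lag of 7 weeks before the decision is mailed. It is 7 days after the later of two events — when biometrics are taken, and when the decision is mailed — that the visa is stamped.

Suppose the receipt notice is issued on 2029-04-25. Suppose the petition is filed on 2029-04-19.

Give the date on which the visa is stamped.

The receipt notice is issued: Apr 25, 2029.
Biometrics are taken: Apr 25, 2029 + 6 weeks = Jun 6, 2029.
The petition is filed: Apr 19, 2029.
The decision is mailed: Apr 19, 2029 + 7 weeks = Jun 7, 2029.
Both prerequisites met — biometrics are taken (Jun 6, 2029), the decision is mailed (Jun 7, 2029); the later is Jun 7, 2029.
The visa is stamped: Jun 7, 2029 + 7 days = Jun 14, 2029.

2029-06-14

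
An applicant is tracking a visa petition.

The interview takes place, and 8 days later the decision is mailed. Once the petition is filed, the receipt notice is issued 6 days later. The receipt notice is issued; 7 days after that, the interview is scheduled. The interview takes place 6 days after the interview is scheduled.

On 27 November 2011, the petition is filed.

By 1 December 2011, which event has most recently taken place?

The petition is filed

The petition is filed: Nov 27, 2011.
The receipt notice is issued: Nov 27, 2011 + 6 days = Dec 3, 2011.
The interview is scheduled: Dec 3, 2011 + 7 days = Dec 10, 2011.
The interview takes place: Dec 10, 2011 + 6 days = Dec 16, 2011.
The decision is mailed: Dec 16, 2011 + 8 days = Dec 24, 2011.
Dec 1, 2011 falls between when the petition is filed (Nov 27, 2011) and when the receipt notice is issued (Dec 3, 2011).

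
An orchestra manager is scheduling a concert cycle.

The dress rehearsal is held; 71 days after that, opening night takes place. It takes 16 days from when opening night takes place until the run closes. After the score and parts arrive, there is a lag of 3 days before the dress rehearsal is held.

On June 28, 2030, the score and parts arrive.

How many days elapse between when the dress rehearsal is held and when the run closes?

87 days

Causal path: the dress rehearsal is held → opening night takes place → the run closes.
Total delay along the path: 71 + 16 = 87 days.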